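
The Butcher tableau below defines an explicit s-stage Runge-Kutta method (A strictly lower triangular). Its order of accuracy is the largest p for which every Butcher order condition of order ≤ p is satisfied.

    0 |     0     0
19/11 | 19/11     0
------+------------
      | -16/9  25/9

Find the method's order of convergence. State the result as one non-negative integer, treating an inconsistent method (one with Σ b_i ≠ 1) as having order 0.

b = (-16/9, 25/9)
c = (0, 19/11)
Σ b_i: (-16/9)·1 + 25/9·1 = 1 ✓
b·c: 25/9·19/11 = 475/99 ≠ 1/2 ⇒ order 1.

1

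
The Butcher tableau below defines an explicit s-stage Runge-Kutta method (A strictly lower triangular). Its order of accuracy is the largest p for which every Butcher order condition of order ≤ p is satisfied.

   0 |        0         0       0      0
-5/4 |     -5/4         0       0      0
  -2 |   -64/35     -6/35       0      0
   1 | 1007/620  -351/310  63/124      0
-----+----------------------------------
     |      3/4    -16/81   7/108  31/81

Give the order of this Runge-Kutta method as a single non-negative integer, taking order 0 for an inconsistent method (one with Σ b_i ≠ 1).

b = (3/4, -16/81, 7/108, 31/81)
c = (0, -5/4, -2, 1)
Ac = (0, 0, 3/14, 99/248)
Σ b_i: 3/4·1 + (-16/81)·1 + 7/108·1 + 31/81·1 = 1 ✓
b·c: (-16/81)·(-5/4) + 7/108·(-2) + 31/81·1 = 1/2 ✓
b·c²: (-16/81)·25/16 + 7/108·4 + 31/81·1 = 1/3 ✓
b·Ac: 7/108·3/14 + 31/81·99/248 = 1/6 ✓
b·c³: (-16/81)·(-125/64) + 7/108·(-8) + 31/81·1 = 1/4 ✓
b·(c∘Ac): 7/108·(-3/7) + 31/81·99/248 = 1/8 ✓
b·Ac²: 7/108·(-15/56) + 31/81·261/992 = 1/12 ✓
b·A²c: 31/81·27/248 = 1/24 ✓; 4 stages ⇒ order 4.

4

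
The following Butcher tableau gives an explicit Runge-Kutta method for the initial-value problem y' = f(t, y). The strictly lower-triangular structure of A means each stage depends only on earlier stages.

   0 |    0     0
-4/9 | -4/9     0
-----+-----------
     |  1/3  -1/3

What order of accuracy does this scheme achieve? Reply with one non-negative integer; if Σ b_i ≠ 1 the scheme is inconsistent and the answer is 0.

0

b = (1/3, -1/3)
c = (0, -4/9)
Σ b_i: 1/3·1 + (-1/3)·1 = 0 ≠ 1 ⇒ order 0.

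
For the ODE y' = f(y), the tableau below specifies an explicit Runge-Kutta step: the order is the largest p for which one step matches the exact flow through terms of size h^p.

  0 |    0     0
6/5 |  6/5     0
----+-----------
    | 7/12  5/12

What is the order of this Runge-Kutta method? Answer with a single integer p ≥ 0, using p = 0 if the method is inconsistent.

2

b = (7/12, 5/12)
c = (0, 6/5)
Σ b_i: 7/12·1 + 5/12·1 = 1 ✓
b·c: 5/12·6/5 = 1/2 ✓; 2 stages ⇒ order 2.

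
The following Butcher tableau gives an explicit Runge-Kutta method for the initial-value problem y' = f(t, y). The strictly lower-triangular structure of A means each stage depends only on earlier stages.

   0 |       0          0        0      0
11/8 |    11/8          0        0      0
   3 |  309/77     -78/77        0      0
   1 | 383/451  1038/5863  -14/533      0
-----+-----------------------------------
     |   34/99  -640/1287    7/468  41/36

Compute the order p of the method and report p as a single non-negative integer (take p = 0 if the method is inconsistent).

4

b = (34/99, -640/1287, 7/468, 41/36)
c = (0, 11/8, 3, 1)
Ac = (0, 0, -39/28, 27/164)
Σ b_i: 34/99·1 + (-640/1287)·1 + 7/468·1 + 41/36·1 = 1 ✓
b·c: (-640/1287)·11/8 + 7/468·3 + 41/36·1 = 1/2 ✓
b·c²: (-640/1287)·121/64 + 7/468·9 + 41/36·1 = 1/3 ✓
b·Ac: 7/468·(-39/28) + 41/36·27/164 = 1/6 ✓
b·c³: (-640/1287)·1331/512 + 7/468·27 + 41/36·1 = 1/4 ✓
b·(c∘Ac): 7/468·(-117/28) + 41/36·27/164 = 1/8 ✓
b·Ac²: 7/468·(-429/224) + 41/36·129/1312 = 1/12 ✓
b·A²c: 41/36·3/82 = 1/24 ✓; 4 stages ⇒ order 4.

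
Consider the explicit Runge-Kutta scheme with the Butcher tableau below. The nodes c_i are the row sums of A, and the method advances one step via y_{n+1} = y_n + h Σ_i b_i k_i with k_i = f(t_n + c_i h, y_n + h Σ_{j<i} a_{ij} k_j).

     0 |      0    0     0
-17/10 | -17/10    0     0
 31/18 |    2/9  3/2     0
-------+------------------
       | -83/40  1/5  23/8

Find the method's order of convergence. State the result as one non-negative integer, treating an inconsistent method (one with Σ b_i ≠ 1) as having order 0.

b = (-83/40, 1/5, 23/8)
c = (0, -17/10, 31/18)
Ac = (0, 0, -51/20)
Σ b_i: (-83/40)·1 + 1/5·1 + 23/8·1 = 1 ✓
b·c: 1/5·(-17/10) + 23/8·31/18 = 16601/3600 ≠ 1/2 ⇒ order 1.

1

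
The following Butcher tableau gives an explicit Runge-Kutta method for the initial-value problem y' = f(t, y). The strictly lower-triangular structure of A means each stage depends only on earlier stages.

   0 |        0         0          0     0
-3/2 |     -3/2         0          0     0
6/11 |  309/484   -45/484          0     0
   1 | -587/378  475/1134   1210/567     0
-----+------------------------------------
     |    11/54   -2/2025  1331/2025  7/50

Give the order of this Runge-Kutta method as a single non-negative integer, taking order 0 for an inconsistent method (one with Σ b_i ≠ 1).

4

b = (11/54, -2/2025, 1331/2025, 7/50)
c = (0, -3/2, 6/11, 1)
Ac = (0, 0, 135/968, 15/28)
Σ b_i: 11/54·1 + (-2/2025)·1 + 1331/2025·1 + 7/50·1 = 1 ✓
b·c: (-2/2025)·(-3/2) + 1331/2025·6/11 + 7/50·1 = 1/2 ✓
b·c²: (-2/2025)·9/4 + 1331/2025·36/121 + 7/50·1 = 1/3 ✓
b·Ac: 1331/2025·135/968 + 7/50·15/28 = 1/6 ✓
b·c³: (-2/2025)·(-27/8) + 1331/2025·216/1331 + 7/50·1 = 1/4 ✓
b·(c∘Ac): 1331/2025·405/5324 + 7/50·15/28 = 1/8 ✓
b·Ac²: 1331/2025·(-405/1936) + 7/50·265/168 = 1/12 ✓
b·A²c: 7/50·25/84 = 1/24 ✓; 4 stages ⇒ order 4.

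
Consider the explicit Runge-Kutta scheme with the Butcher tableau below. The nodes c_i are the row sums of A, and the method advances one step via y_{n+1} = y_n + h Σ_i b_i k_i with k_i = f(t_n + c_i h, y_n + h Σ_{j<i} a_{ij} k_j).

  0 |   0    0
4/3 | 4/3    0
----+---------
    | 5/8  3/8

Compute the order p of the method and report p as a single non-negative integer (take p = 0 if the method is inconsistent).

b = (5/8, 3/8)
c = (0, 4/3)
Σ b_i: 5/8·1 + 3/8·1 = 1 ✓
b·c: 3/8·4/3 = 1/2 ✓; 2 stages ⇒ order 2.

2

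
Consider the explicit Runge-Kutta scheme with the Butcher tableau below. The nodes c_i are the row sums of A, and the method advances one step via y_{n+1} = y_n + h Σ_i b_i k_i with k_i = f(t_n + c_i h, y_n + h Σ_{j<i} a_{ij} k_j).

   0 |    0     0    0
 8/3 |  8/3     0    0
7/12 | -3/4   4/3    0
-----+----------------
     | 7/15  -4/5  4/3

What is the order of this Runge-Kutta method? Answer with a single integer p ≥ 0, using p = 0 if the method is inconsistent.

1

b = (7/15, -4/5, 4/3)
c = (0, 8/3, 7/12)
Ac = (0, 0, 32/9)
Σ b_i: 7/15·1 + (-4/5)·1 + 4/3·1 = 1 ✓
b·c: (-4/5)·8/3 + 4/3·7/12 = -61/45 ≠ 1/2 ⇒ order 1.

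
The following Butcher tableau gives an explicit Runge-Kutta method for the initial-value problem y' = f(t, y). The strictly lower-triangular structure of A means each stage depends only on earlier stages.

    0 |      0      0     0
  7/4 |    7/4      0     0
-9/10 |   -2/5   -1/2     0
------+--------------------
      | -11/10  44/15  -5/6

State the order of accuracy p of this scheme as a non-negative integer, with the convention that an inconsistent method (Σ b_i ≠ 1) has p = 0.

b = (-11/10, 44/15, -5/6)
c = (0, 7/4, -9/10)
Ac = (0, 0, -7/8)
Σ b_i: (-11/10)·1 + 44/15·1 + (-5/6)·1 = 1 ✓
b·c: 44/15·7/4 + (-5/6)·(-9/10) = 353/60 ≠ 1/2 ⇒ order 1.

1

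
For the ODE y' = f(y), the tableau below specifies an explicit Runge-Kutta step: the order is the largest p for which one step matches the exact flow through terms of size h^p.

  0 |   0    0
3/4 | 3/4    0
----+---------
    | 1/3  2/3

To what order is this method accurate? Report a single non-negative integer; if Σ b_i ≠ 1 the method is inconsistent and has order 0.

b = (1/3, 2/3)
c = (0, 3/4)
Σ b_i: 1/3·1 + 2/3·1 = 1 ✓
b·c: 2/3·3/4 = 1/2 ✓; 2 stages ⇒ order 2.

2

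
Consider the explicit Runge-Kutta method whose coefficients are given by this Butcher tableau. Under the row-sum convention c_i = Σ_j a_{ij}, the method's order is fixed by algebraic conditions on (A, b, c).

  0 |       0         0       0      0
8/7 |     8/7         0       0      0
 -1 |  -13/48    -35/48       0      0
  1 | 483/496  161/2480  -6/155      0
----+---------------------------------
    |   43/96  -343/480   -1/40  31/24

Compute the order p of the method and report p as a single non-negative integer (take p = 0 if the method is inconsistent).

b = (43/96, -343/480, -1/40, 31/24)
c = (0, 8/7, -1, 1)
Ac = (0, 0, -5/6, 7/62)
Σ b_i: 43/96·1 + (-343/480)·1 + (-1/40)·1 + 31/24·1 = 1 ✓
b·c: (-343/480)·8/7 + (-1/40)·(-1) + 31/24·1 = 1/2 ✓
b·c²: (-343/480)·64/49 + (-1/40)·1 + 31/24·1 = 1/3 ✓
b·Ac: (-1/40)·(-5/6) + 31/24·7/62 = 1/6 ✓
b·c³: (-343/480)·512/343 + (-1/40)·(-1) + 31/24·1 = 1/4 ✓
b·(c∘Ac): (-1/40)·5/6 + 31/24·7/62 = 1/8 ✓
b·Ac²: (-1/40)·(-20/21) + 31/24·10/217 = 1/12 ✓
b·A²c: 31/24·1/31 = 1/24 ✓; 4 stages ⇒ order 4.

4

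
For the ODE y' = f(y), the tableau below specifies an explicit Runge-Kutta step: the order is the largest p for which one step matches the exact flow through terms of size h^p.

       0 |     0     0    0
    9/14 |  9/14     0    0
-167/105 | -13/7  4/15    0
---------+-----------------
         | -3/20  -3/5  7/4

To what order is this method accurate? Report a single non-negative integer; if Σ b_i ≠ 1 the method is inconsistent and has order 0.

1

b = (-3/20, -3/5, 7/4)
c = (0, 9/14, -167/105)
Ac = (0, 0, 6/35)
Σ b_i: (-3/20)·1 + (-3/5)·1 + 7/4·1 = 1 ✓
b·c: (-3/5)·9/14 + 7/4·(-167/105) = -1331/420 ≠ 1/2 ⇒ order 1.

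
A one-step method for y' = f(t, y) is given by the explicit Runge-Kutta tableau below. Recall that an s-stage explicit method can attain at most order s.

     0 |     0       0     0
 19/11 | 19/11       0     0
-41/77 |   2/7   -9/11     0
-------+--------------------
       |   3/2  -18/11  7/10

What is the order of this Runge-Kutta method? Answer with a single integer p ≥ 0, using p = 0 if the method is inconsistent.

b = (3/2, -18/11, 7/10)
c = (0, 19/11, -41/77)
Ac = (0, 0, -171/121)
Σ b_i: 3/2·1 + (-18/11)·1 + 7/10·1 = 31/55 ≠ 1 ⇒ order 0.

0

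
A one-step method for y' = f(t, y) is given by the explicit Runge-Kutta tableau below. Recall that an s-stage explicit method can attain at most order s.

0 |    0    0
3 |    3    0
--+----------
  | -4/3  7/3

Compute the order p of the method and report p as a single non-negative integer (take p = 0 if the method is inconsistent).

b = (-4/3, 7/3)
c = (0, 3)
Σ b_i: (-4/3)·1 + 7/3·1 = 1 ✓
b·c: 7/3·3 = 7 ≠ 1/2 ⇒ order 1.

1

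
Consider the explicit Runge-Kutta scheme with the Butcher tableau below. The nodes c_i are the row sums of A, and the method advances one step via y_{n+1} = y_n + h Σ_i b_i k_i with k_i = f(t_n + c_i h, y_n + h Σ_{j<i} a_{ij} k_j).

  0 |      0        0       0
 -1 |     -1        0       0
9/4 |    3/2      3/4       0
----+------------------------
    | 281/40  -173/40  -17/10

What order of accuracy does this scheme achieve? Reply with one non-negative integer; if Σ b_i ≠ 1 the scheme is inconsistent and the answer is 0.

2

b = (281/40, -173/40, -17/10)
c = (0, -1, 9/4)
Ac = (0, 0, -3/4)
Σ b_i: 281/40·1 + (-173/40)·1 + (-17/10)·1 = 1 ✓
b·c: (-173/40)·(-1) + (-17/10)·9/4 = 1/2 ✓
b·c²: (-173/40)·1 + (-17/10)·81/16 = -2069/160 ≠ 1/3 ⇒ order 2.
b·Ac: (-17/10)·(-3/4) = 51/40 ≠ 1/6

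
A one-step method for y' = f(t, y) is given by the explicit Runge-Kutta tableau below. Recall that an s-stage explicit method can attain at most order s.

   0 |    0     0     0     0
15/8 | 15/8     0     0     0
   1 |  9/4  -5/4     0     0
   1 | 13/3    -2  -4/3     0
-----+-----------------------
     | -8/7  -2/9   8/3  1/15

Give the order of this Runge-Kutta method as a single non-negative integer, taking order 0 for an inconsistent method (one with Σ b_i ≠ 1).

b = (-8/7, -2/9, 8/3, 1/15)
c = (0, 15/8, 1, 1)
Ac = (0, 0, -75/32, -61/12)
Σ b_i: (-8/7)·1 + (-2/9)·1 + 8/3·1 + 1/15·1 = 431/315 ≠ 1 ⇒ order 0.

0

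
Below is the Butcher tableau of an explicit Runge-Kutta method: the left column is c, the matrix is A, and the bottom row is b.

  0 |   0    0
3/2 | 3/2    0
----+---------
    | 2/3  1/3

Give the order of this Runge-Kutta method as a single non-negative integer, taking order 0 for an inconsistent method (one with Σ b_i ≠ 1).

b = (2/3, 1/3)
c = (0, 3/2)
Σ b_i: 2/3·1 + 1/3·1 = 1 ✓
b·c: 1/3·3/2 = 1/2 ✓; 2 stages ⇒ order 2.

2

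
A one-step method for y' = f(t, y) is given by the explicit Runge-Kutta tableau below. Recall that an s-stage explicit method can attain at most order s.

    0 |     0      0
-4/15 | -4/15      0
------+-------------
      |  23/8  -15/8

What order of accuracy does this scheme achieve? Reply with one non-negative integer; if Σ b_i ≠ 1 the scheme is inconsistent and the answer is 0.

b = (23/8, -15/8)
c = (0, -4/15)
Σ b_i: 23/8·1 + (-15/8)·1 = 1 ✓
b·c: (-15/8)·(-4/15) = 1/2 ✓; 2 stages ⇒ order 2.

2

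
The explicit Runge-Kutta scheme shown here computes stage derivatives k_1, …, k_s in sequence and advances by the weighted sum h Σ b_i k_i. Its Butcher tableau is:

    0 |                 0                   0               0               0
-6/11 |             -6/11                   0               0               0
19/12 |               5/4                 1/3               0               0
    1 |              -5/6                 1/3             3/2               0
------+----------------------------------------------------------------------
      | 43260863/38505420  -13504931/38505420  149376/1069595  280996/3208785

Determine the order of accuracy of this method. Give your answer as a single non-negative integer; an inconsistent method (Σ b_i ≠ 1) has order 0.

3

b = (43260863/38505420, -13504931/38505420, 149376/1069595, 280996/3208785)
c = (0, -6/11, 19/12, 1)
Ac = (0, 0, -2/11, 193/88)
Σ b_i: 43260863/38505420·1 + (-13504931/38505420)·1 + 149376/1069595·1 + 280996/3208785·1 = 1 ✓
b·c: (-13504931/38505420)·(-6/11) + 149376/1069595·19/12 + 280996/3208785·1 = 1/2 ✓
b·c²: (-13504931/38505420)·36/121 + 149376/1069595·361/144 + 280996/3208785·1 = 1/3 ✓
b·Ac: 149376/1069595·(-2/11) + 280996/3208785·193/88 = 1/6 ✓
b·c³: (-13504931/38505420)·(-216/1331) + 149376/1069595·6859/1728 + 280996/3208785·1 = 73999184/105889905 ≠ 1/4 ⇒ order 3.
b·(c∘Ac): 149376/1069595·(-19/66) + 280996/3208785·193/88 = 10719913/70593270 ≠ 1/8
b·Ac²: 149376/1069595·12/121 + 280996/3208785·44833/11616 = 298048571/847119240 ≠ 1/12
b·A²c: 280996/3208785·(-3/11) = -280996/11765545 ≠ 1/24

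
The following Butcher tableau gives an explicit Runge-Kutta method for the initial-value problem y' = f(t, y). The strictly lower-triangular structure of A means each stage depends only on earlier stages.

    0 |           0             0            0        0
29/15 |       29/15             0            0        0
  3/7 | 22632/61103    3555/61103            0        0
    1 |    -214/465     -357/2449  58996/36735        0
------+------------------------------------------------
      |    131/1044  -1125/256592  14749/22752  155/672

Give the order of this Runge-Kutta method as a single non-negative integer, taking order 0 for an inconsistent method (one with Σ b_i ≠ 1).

4

b = (131/1044, -1125/256592, 14749/22752, 155/672)
c = (0, 29/15, 3/7, 1)
Ac = (0, 0, 237/2107, 63/155)
Σ b_i: 131/1044·1 + (-1125/256592)·1 + 14749/22752·1 + 155/672·1 = 1 ✓
b·c: (-1125/256592)·29/15 + 14749/22752·3/7 + 155/672·1 = 1/2 ✓
b·c²: (-1125/256592)·841/225 + 14749/22752·9/49 + 155/672·1 = 1/3 ✓
b·Ac: 14749/22752·237/2107 + 155/672·63/155 = 1/6 ✓
b·c³: (-1125/256592)·24389/3375 + 14749/22752·27/343 + 155/672·1 = 1/4 ✓
b·(c∘Ac): 14749/22752·711/14749 + 155/672·63/155 = 1/8 ✓
b·Ac²: 14749/22752·2291/10535 + 155/672·(-581/2325) = 1/12 ✓
b·A²c: 155/672·28/155 = 1/24 ✓; 4 stages ⇒ order 4.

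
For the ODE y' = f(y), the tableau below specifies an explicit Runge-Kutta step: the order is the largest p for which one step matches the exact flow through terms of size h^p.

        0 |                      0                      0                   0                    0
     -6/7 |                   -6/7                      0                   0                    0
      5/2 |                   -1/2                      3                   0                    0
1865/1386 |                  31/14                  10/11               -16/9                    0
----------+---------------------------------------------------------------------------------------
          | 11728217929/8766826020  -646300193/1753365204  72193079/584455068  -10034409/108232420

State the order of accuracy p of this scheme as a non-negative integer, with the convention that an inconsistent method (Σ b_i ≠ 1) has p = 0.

b = (11728217929/8766826020, -646300193/1753365204, 72193079/584455068, -10034409/108232420)
c = (0, -6/7, 5/2, 1865/1386)
Ac = (0, 0, -18/7, -3620/693)
Σ b_i: 11728217929/8766826020·1 + (-646300193/1753365204)·1 + 72193079/584455068·1 + (-10034409/108232420)·1 = 1 ✓
b·c: (-646300193/1753365204)·(-6/7) + 72193079/584455068·5/2 + (-10034409/108232420)·1865/1386 = 1/2 ✓
b·c²: (-646300193/1753365204)·36/49 + 72193079/584455068·25/4 + (-10034409/108232420)·3478225/1920996 = 1/3 ✓
b·Ac: 72193079/584455068·(-18/7) + (-10034409/108232420)·(-3620/693) = 1/6 ✓
b·c³: (-646300193/1753365204)·(-216/343) + 72193079/584455068·125/8 + (-10034409/108232420)·6486889625/2662500456 = 124766133188/64436171247 ≠ 1/4 ⇒ order 3.
b·(c∘Ac): 72193079/584455068·(-45/7) + (-10034409/108232420)·(-3375650/480249) = -582600185/4091185476 ≠ 1/8
b·Ac²: 72193079/584455068·108/49 + (-10034409/108232420)·(-50660/4851) = 140970878/113644041 ≠ 1/12
b·A²c: (-10034409/108232420)·32/7 = -11467896/27058105 ≠ 1/24

3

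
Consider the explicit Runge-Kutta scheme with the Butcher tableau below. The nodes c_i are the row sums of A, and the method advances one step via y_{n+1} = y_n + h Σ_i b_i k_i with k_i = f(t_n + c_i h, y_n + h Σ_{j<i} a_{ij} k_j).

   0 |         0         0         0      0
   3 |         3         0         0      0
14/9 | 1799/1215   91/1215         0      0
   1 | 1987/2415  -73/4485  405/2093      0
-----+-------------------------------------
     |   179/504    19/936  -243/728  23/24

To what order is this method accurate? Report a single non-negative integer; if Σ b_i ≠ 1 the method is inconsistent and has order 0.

4

b = (179/504, 19/936, -243/728, 23/24)
c = (0, 3, 14/9, 1)
Ac = (0, 0, 91/405, 29/115)
Σ b_i: 179/504·1 + 19/936·1 + (-243/728)·1 + 23/24·1 = 1 ✓
b·c: 19/936·3 + (-243/728)·14/9 + 23/24·1 = 1/2 ✓
b·c²: 19/936·9 + (-243/728)·196/81 + 23/24·1 = 1/3 ✓
b·Ac: (-243/728)·91/405 + 23/24·29/115 = 1/6 ✓
b·c³: 19/936·27 + (-243/728)·2744/729 + 23/24·1 = 1/4 ✓
b·(c∘Ac): (-243/728)·1274/3645 + 23/24·29/115 = 1/8 ✓
b·Ac²: (-243/728)·91/135 + 23/24·37/115 = 1/12 ✓
b·A²c: 23/24·1/23 = 1/24 ✓; 4 stages ⇒ order 4.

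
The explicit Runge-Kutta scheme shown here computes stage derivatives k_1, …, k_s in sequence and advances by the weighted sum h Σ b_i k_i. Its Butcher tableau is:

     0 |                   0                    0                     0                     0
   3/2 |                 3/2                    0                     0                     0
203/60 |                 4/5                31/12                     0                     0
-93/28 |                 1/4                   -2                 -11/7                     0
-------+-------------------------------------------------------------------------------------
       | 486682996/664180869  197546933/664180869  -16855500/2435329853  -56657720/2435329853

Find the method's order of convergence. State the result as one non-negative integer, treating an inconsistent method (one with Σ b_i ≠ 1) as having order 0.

3

b = (486682996/664180869, 197546933/664180869, -16855500/2435329853, -56657720/2435329853)
c = (0, 3/2, 203/60, -93/28)
Ac = (0, 0, 31/8, -499/60)
Σ b_i: 486682996/664180869·1 + 197546933/664180869·1 + (-16855500/2435329853)·1 + (-56657720/2435329853)·1 = 1 ✓
b·c: 197546933/664180869·3/2 + (-16855500/2435329853)·203/60 + (-56657720/2435329853)·(-93/28) = 1/2 ✓
b·c²: 197546933/664180869·9/4 + (-16855500/2435329853)·41209/3600 + (-56657720/2435329853)·8649/784 = 1/3 ✓
b·Ac: (-16855500/2435329853)·31/8 + (-56657720/2435329853)·(-499/60) = 1/6 ✓
b·c³: 197546933/664180869·27/8 + (-16855500/2435329853)·8365427/216000 + (-56657720/2435329853)·(-804357/21952) = 354438511069/223164771984 ≠ 1/4 ⇒ order 3.
b·(c∘Ac): (-16855500/2435329853)·6293/480 + (-56657720/2435329853)·15469/560 = -1298946159/1771148984 ≠ 1/8
b·Ac²: (-16855500/2435329853)·93/16 + (-56657720/2435329853)·(-80957/3600) = 19246080457/39850852140 ≠ 1/12
b·A²c: (-56657720/2435329853)·(-341/56) = 31364095/221393623 ≠ 1/24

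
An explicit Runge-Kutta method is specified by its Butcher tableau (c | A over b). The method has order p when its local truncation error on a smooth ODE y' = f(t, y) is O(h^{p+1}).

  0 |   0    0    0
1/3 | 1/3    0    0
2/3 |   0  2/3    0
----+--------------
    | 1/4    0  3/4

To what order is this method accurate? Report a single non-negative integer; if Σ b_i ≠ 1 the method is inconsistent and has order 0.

b = (1/4, 0, 3/4)
c = (0, 1/3, 2/3)
Ac = (0, 0, 2/9)
Σ b_i: 1/4·1 + 3/4·1 = 1 ✓
b·c: 3/4·2/3 = 1/2 ✓
b·c²: 3/4·4/9 = 1/3 ✓
b·Ac: 3/4·2/9 = 1/6 ✓; 3 stages ⇒ order 3.

3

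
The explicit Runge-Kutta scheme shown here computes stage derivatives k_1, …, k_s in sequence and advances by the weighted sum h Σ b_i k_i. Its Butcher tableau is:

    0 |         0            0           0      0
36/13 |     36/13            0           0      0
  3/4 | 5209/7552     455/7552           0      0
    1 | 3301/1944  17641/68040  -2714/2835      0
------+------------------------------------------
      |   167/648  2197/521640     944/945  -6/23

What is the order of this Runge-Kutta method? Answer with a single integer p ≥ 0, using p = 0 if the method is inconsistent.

4

b = (167/648, 2197/521640, 944/945, -6/23)
c = (0, 36/13, 3/4, 1)
Ac = (0, 0, 315/1888, 0)
Σ b_i: 167/648·1 + 2197/521640·1 + 944/945·1 + (-6/23)·1 = 1 ✓
b·c: 2197/521640·36/13 + 944/945·3/4 + (-6/23)·1 = 1/2 ✓
b·c²: 2197/521640·1296/169 + 944/945·9/16 + (-6/23)·1 = 1/3 ✓
b·Ac: 944/945·315/1888 = 1/6 ✓
b·c³: 2197/521640·46656/2197 + 944/945·27/64 + (-6/23)·1 = 1/4 ✓
b·(c∘Ac): 944/945·945/7552 = 1/8 ✓
b·Ac²: 944/945·2835/6136 + (-6/23)·1357/936 = 1/12 ✓
b·A²c: (-6/23)·(-23/144) = 1/24 ✓; 4 stages ⇒ order 4.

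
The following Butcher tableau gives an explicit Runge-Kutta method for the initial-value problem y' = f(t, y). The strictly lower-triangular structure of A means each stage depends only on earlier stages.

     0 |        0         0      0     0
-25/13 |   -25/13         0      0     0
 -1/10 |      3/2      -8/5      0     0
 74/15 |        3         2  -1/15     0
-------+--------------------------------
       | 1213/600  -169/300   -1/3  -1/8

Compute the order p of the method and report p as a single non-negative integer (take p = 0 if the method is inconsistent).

b = (1213/600, -169/300, -1/3, -1/8)
c = (0, -25/13, -1/10, 74/15)
Ac = (0, 0, 40/13, -7487/1950)
Σ b_i: 1213/600·1 + (-169/300)·1 + (-1/3)·1 + (-1/8)·1 = 1 ✓
b·c: (-169/300)·(-25/13) + (-1/3)·(-1/10) + (-1/8)·74/15 = 1/2 ✓
b·c²: (-169/300)·625/169 + (-1/3)·1/100 + (-1/8)·5476/225 = -1154/225 ≠ 1/3 ⇒ order 2.
b·Ac: (-1/3)·40/13 + (-1/8)·(-7487/1950) = -8513/15600 ≠ 1/6

2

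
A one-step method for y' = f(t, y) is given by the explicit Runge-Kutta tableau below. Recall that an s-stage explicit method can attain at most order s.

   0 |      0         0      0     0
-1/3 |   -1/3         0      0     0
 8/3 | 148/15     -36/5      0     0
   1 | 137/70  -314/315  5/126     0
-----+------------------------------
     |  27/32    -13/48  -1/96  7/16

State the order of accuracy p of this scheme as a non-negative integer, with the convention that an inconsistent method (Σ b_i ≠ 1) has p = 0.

b = (27/32, -13/48, -1/96, 7/16)
c = (0, -1/3, 8/3, 1)
Ac = (0, 0, 12/5, 46/105)
Σ b_i: 27/32·1 + (-13/48)·1 + (-1/96)·1 + 7/16·1 = 1 ✓
b·c: (-13/48)·(-1/3) + (-1/96)·8/3 + 7/16·1 = 1/2 ✓
b·c²: (-13/48)·1/9 + (-1/96)·64/9 + 7/16·1 = 1/3 ✓
b·Ac: (-1/96)·12/5 + 7/16·46/105 = 1/6 ✓
b·c³: (-13/48)·(-1/27) + (-1/96)·512/27 + 7/16·1 = 1/4 ✓
b·(c∘Ac): (-1/96)·32/5 + 7/16·46/105 = 1/8 ✓
b·Ac²: (-1/96)·(-4/5) + 7/16·6/35 = 1/12 ✓
b·A²c: 7/16·2/21 = 1/24 ✓; 4 stages ⇒ order 4.

4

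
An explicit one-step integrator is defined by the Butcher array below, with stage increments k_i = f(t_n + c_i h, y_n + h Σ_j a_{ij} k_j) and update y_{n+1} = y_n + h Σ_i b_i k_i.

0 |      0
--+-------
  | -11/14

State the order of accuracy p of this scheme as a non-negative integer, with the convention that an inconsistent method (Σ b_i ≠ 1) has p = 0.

0

b = (-11/14)
c = (0)
Σ b_i: (-11/14)·1 = -11/14 ≠ 1 ⇒ order 0.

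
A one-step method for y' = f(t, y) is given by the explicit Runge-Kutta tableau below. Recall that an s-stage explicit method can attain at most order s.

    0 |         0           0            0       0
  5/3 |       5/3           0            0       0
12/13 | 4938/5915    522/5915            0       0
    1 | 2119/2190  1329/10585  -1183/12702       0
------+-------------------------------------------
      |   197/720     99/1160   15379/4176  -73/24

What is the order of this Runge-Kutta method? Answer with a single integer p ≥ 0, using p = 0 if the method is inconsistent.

b = (197/720, 99/1160, 15379/4176, -73/24)
c = (0, 5/3, 12/13, 1)
Ac = (0, 0, 174/1183, 9/73)
Σ b_i: 197/720·1 + 99/1160·1 + 15379/4176·1 + (-73/24)·1 = 1 ✓
b·c: 99/1160·5/3 + 15379/4176·12/13 + (-73/24)·1 = 1/2 ✓
b·c²: 99/1160·25/9 + 15379/4176·144/169 + (-73/24)·1 = 1/3 ✓
b·Ac: 15379/4176·174/1183 + (-73/24)·9/73 = 1/6 ✓
b·c³: 99/1160·125/27 + 15379/4176·1728/2197 + (-73/24)·1 = 1/4 ✓
b·(c∘Ac): 15379/4176·2088/15379 + (-73/24)·9/73 = 1/8 ✓
b·Ac²: 15379/4176·290/1183 + (-73/24)·59/219 = 1/12 ✓
b·A²c: (-73/24)·(-1/73) = 1/24 ✓; 4 stages ⇒ order 4.

4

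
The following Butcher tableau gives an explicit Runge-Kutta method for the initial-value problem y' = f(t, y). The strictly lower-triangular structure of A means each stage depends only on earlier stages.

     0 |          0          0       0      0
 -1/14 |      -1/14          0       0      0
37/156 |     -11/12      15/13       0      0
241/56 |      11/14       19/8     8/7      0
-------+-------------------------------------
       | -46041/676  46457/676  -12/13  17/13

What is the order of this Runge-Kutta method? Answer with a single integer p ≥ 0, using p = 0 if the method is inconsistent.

b = (-46041/676, 46457/676, -12/13, 17/13)
c = (0, -1/14, 37/156, 241/56)
Ac = (0, 0, -15/182, 443/4368)
Σ b_i: (-46041/676)·1 + 46457/676·1 + (-12/13)·1 + 17/13·1 = 1 ✓
b·c: 46457/676·(-1/14) + (-12/13)·37/156 + 17/13·241/56 = 1/2 ✓
b·c²: 46457/676·1/196 + (-12/13)·1369/24336 + 17/13·58081/3136 = 72396305/2952768 ≠ 1/3 ⇒ order 2.
b·Ac: (-12/13)·(-15/182) + 17/13·443/4368 = 1693/8112 ≠ 1/6

2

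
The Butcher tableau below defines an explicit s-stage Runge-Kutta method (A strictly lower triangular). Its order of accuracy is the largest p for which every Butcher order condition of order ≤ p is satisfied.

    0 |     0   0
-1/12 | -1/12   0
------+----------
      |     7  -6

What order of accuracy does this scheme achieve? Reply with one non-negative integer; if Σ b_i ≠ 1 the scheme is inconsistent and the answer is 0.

2

b = (7, -6)
c = (0, -1/12)
Σ b_i: 7·1 + (-6)·1 = 1 ✓
b·c: (-6)·(-1/12) = 1/2 ✓; 2 stages ⇒ order 2.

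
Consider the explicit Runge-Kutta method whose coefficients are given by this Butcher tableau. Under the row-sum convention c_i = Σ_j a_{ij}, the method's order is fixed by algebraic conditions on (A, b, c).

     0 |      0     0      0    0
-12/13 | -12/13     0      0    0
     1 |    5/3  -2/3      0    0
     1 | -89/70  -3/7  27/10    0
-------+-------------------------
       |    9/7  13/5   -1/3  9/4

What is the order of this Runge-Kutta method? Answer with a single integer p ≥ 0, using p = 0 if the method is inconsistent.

0

b = (9/7, 13/5, -1/3, 9/4)
c = (0, -12/13, 1, 1)
Ac = (0, 0, 8/13, 2817/910)
Σ b_i: 9/7·1 + 13/5·1 + (-1/3)·1 + 9/4·1 = 2437/420 ≠ 1 ⇒ order 0.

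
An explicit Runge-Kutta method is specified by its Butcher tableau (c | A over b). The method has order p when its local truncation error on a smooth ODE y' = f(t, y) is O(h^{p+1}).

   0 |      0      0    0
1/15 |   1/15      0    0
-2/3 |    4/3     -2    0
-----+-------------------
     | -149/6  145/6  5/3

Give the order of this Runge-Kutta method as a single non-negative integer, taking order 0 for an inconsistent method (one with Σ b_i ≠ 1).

b = (-149/6, 145/6, 5/3)
c = (0, 1/15, -2/3)
Ac = (0, 0, -2/15)
Σ b_i: (-149/6)·1 + 145/6·1 + 5/3·1 = 1 ✓
b·c: 145/6·1/15 + 5/3·(-2/3) = 1/2 ✓
b·c²: 145/6·1/225 + 5/3·4/9 = 229/270 ≠ 1/3 ⇒ order 2.
b·Ac: 5/3·(-2/15) = -2/9 ≠ 1/6

2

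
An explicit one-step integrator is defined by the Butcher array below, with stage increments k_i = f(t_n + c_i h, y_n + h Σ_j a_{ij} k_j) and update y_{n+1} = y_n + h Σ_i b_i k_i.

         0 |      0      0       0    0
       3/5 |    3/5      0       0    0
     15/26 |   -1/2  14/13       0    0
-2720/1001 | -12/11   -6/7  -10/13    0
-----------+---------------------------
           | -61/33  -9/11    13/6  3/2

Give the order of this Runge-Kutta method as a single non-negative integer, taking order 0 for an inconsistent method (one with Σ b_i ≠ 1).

b = (-61/33, -9/11, 13/6, 3/2)
c = (0, 3/5, 15/26, -2720/1001)
Ac = (0, 0, 42/65, -5667/5915)
Σ b_i: (-61/33)·1 + (-9/11)·1 + 13/6·1 + 3/2·1 = 1 ✓
b·c: (-9/11)·3/5 + 13/6·15/26 + 3/2·(-2720/1001) = -66403/20020 ≠ 1/2 ⇒ order 1.

1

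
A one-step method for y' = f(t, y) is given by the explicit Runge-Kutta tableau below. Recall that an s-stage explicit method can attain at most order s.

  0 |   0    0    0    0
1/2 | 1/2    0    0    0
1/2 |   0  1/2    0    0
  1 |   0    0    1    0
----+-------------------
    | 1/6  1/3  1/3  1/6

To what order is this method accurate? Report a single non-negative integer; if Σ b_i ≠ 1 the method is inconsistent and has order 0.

4

b = (1/6, 1/3, 1/3, 1/6)
c = (0, 1/2, 1/2, 1)
Ac = (0, 0, 1/4, 1/2)
Σ b_i: 1/6·1 + 1/3·1 + 1/3·1 + 1/6·1 = 1 ✓
b·c: 1/3·1/2 + 1/3·1/2 + 1/6·1 = 1/2 ✓
b·c²: 1/3·1/4 + 1/3·1/4 + 1/6·1 = 1/3 ✓
b·Ac: 1/3·1/4 + 1/6·1/2 = 1/6 ✓
b·c³: 1/3·1/8 + 1/3·1/8 + 1/6·1 = 1/4 ✓
b·(c∘Ac): 1/3·1/8 + 1/6·1/2 = 1/8 ✓
b·Ac²: 1/3·1/8 + 1/6·1/4 = 1/12 ✓
b·A²c: 1/6·1/4 = 1/24 ✓; 4 stages ⇒ order 4.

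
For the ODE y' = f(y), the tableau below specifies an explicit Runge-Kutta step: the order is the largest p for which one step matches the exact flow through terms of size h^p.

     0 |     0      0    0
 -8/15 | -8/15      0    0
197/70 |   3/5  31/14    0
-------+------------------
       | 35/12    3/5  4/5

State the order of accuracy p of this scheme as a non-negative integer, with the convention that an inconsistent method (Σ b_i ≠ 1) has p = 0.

0

b = (35/12, 3/5, 4/5)
c = (0, -8/15, 197/70)
Ac = (0, 0, -124/105)
Σ b_i: 35/12·1 + 3/5·1 + 4/5·1 = 259/60 ≠ 1 ⇒ order 0.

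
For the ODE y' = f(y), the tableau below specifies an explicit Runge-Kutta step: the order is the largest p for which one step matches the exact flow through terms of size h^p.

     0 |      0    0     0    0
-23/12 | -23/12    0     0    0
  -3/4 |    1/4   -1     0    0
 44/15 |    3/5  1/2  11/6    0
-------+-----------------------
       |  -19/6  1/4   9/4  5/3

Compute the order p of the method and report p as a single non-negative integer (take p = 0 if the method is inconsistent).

b = (-19/6, 1/4, 9/4, 5/3)
c = (0, -23/12, -3/4, 44/15)
Ac = (0, 0, 23/12, -7/3)
Σ b_i: (-19/6)·1 + 1/4·1 + 9/4·1 + 5/3·1 = 1 ✓
b·c: 1/4·(-23/12) + 9/4·(-3/4) + 5/3·44/15 = 49/18 ≠ 1/2 ⇒ order 1.

1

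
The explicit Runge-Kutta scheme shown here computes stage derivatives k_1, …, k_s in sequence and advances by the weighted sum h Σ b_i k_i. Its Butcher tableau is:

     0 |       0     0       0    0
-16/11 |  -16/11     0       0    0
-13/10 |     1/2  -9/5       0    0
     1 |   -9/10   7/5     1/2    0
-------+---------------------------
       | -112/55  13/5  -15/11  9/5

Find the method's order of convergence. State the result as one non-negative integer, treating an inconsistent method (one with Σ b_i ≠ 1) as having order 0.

1

b = (-112/55, 13/5, -15/11, 9/5)
c = (0, -16/11, -13/10, 1)
Ac = (0, 0, 144/55, -591/220)
Σ b_i: (-112/55)·1 + 13/5·1 + (-15/11)·1 + 9/5·1 = 1 ✓
b·c: 13/5·(-16/11) + (-15/11)·(-13/10) + 9/5·1 = -23/110 ≠ 1/2 ⇒ order 1.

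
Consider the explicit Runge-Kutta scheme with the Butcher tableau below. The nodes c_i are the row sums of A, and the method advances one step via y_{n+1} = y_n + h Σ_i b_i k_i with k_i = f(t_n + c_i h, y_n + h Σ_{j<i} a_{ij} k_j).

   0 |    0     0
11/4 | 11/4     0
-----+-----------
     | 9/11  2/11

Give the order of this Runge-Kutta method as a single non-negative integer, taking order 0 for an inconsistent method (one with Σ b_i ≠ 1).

2

b = (9/11, 2/11)
c = (0, 11/4)
Σ b_i: 9/11·1 + 2/11·1 = 1 ✓
b·c: 2/11·11/4 = 1/2 ✓; 2 stages ⇒ order 2.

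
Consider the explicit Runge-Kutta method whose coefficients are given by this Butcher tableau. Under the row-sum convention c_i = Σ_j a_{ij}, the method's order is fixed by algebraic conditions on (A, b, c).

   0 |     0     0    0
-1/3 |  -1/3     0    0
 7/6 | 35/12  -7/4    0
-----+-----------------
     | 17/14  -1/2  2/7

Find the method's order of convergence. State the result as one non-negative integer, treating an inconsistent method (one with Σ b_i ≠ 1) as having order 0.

3

b = (17/14, -1/2, 2/7)
c = (0, -1/3, 7/6)
Ac = (0, 0, 7/12)
Σ b_i: 17/14·1 + (-1/2)·1 + 2/7·1 = 1 ✓
b·c: (-1/2)·(-1/3) + 2/7·7/6 = 1/2 ✓
b·c²: (-1/2)·1/9 + 2/7·49/36 = 1/3 ✓
b·Ac: 2/7·7/12 = 1/6 ✓; 3 stages ⇒ order 3.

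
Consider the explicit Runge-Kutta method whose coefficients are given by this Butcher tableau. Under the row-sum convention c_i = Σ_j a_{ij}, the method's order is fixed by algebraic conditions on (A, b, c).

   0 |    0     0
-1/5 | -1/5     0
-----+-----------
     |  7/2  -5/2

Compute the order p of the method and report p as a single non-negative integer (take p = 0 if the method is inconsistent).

b = (7/2, -5/2)
c = (0, -1/5)
Σ b_i: 7/2·1 + (-5/2)·1 = 1 ✓
b·c: (-5/2)·(-1/5) = 1/2 ✓; 2 stages ⇒ order 2.

2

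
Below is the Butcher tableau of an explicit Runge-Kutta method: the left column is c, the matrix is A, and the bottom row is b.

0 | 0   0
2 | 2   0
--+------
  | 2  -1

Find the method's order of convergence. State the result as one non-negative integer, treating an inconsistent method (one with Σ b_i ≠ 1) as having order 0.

b = (2, -1)
c = (0, 2)
Σ b_i: 2·1 + (-1)·1 = 1 ✓
b·c: (-1)·2 = -2 ≠ 1/2 ⇒ order 1.

1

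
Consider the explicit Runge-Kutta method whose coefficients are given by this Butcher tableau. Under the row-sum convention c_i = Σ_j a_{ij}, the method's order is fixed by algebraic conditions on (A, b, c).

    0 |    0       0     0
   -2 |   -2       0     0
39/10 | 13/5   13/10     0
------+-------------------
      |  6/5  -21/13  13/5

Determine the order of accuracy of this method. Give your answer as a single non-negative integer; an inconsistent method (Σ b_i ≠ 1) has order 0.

b = (6/5, -21/13, 13/5)
c = (0, -2, 39/10)
Ac = (0, 0, -13/5)
Σ b_i: 6/5·1 + (-21/13)·1 + 13/5·1 = 142/65 ≠ 1 ⇒ order 0.

0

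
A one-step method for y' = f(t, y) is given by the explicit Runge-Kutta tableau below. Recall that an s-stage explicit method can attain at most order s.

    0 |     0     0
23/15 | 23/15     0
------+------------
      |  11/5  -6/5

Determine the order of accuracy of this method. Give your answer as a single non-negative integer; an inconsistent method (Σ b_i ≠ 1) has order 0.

1

b = (11/5, -6/5)
c = (0, 23/15)
Σ b_i: 11/5·1 + (-6/5)·1 = 1 ✓
b·c: (-6/5)·23/15 = -46/25 ≠ 1/2 ⇒ order 1.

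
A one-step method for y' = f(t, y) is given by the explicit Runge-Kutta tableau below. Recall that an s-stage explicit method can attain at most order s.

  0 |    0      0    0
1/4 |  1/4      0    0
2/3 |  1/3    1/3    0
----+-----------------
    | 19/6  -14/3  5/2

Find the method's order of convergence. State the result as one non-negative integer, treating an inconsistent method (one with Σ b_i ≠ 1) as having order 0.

2

b = (19/6, -14/3, 5/2)
c = (0, 1/4, 2/3)
Ac = (0, 0, 1/12)
Σ b_i: 19/6·1 + (-14/3)·1 + 5/2·1 = 1 ✓
b·c: (-14/3)·1/4 + 5/2·2/3 = 1/2 ✓
b·c²: (-14/3)·1/16 + 5/2·4/9 = 59/72 ≠ 1/3 ⇒ order 2.
b·Ac: 5/2·1/12 = 5/24 ≠ 1/6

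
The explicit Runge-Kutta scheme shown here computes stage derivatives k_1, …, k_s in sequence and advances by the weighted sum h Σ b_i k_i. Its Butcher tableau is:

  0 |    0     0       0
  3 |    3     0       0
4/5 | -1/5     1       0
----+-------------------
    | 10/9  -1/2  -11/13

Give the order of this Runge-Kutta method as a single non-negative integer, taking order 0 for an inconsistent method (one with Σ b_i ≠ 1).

b = (10/9, -1/2, -11/13)
c = (0, 3, 4/5)
Ac = (0, 0, 3)
Σ b_i: 10/9·1 + (-1/2)·1 + (-11/13)·1 = -55/234 ≠ 1 ⇒ order 0.

0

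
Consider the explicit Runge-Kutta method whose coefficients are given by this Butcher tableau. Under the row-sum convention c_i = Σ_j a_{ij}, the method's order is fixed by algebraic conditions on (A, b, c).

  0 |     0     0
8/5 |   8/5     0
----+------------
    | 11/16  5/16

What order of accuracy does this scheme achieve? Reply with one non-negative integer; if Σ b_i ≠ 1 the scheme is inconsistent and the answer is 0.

2

b = (11/16, 5/16)
c = (0, 8/5)
Σ b_i: 11/16·1 + 5/16·1 = 1 ✓
b·c: 5/16·8/5 = 1/2 ✓; 2 stages ⇒ order 2.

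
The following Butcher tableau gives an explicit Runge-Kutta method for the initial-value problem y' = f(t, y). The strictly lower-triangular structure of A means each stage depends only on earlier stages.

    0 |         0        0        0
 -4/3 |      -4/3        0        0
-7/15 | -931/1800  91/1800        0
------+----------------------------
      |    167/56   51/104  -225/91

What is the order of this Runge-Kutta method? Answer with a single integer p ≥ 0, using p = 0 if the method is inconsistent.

b = (167/56, 51/104, -225/91)
c = (0, -4/3, -7/15)
Ac = (0, 0, -91/1350)
Σ b_i: 167/56·1 + 51/104·1 + (-225/91)·1 = 1 ✓
b·c: 51/104·(-4/3) + (-225/91)·(-7/15) = 1/2 ✓
b·c²: 51/104·16/9 + (-225/91)·49/225 = 1/3 ✓
b·Ac: (-225/91)·(-91/1350) = 1/6 ✓; 3 stages ⇒ order 3.

3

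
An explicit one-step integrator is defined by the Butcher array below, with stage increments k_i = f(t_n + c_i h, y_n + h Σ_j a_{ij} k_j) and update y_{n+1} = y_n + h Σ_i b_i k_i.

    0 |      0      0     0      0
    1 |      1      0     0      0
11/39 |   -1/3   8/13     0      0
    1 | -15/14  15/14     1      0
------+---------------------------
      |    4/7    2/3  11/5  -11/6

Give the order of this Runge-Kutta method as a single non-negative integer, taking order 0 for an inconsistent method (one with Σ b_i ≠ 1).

0

b = (4/7, 2/3, 11/5, -11/6)
c = (0, 1, 11/39, 1)
Ac = (0, 0, 8/13, 739/546)
Σ b_i: 4/7·1 + 2/3·1 + 11/5·1 + (-11/6)·1 = 337/210 ≠ 1 ⇒ order 0.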